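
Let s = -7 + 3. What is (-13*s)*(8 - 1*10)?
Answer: -104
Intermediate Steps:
s = -4
(-13*s)*(8 - 1*10) = (-13*(-4))*(8 - 1*10) = 52*(8 - 10) = 52*(-2) = -104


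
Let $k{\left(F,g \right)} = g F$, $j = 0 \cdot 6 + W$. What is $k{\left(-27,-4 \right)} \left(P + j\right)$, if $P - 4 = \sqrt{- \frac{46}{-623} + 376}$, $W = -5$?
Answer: $-108 + \frac{108 \sqrt{145965162}}{623} \approx 1986.4$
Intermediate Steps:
$j = -5$ ($j = 0 \cdot 6 - 5 = 0 - 5 = -5$)
$k{\left(F,g \right)} = F g$
$P = 4 + \frac{\sqrt{145965162}}{623}$ ($P = 4 + \sqrt{- \frac{46}{-623} + 376} = 4 + \sqrt{\left(-46\right) \left(- \frac{1}{623}\right) + 376} = 4 + \sqrt{\frac{46}{623} + 376} = 4 + \sqrt{\frac{234294}{623}} = 4 + \frac{\sqrt{145965162}}{623} \approx 23.393$)
$k{\left(-27,-4 \right)} \left(P + j\right) = \left(-27\right) \left(-4\right) \left(\left(4 + \frac{\sqrt{145965162}}{623}\right) - 5\right) = 108 \left(-1 + \frac{\sqrt{145965162}}{623}\right) = -108 + \frac{108 \sqrt{145965162}}{623}$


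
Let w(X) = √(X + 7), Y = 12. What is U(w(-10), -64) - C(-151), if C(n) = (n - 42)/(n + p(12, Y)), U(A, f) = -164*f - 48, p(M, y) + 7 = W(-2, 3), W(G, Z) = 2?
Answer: 1629695/156 ≈ 10447.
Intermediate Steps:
w(X) = √(7 + X)
p(M, y) = -5 (p(M, y) = -7 + 2 = -5)
U(A, f) = -48 - 164*f
C(n) = (-42 + n)/(-5 + n) (C(n) = (n - 42)/(n - 5) = (-42 + n)/(-5 + n))
U(w(-10), -64) - C(-151) = (-48 - 164*(-64)) - (-42 - 151)/(-5 - 151) = (-48 + 10496) - (-193)/(-156) = 10448 - (-1)*(-193)/156 = 10448 - 1*193/156 = 10448 - 193/156 = 1629695/156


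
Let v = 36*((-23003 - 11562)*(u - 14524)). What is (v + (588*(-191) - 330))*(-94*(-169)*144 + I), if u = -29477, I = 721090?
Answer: 164731194749423148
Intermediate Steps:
v = 54752204340 (v = 36*((-23003 - 11562)*(-29477 - 14524)) = 36*(-34565*(-44001)) = 36*1520894565 = 54752204340)
(v + (588*(-191) - 330))*(-94*(-169)*144 + I) = (54752204340 + (588*(-191) - 330))*(-94*(-169)*144 + 721090) = (54752204340 + (-112308 - 330))*(15886*144 + 721090) = (54752204340 - 112638)*(2287584 + 721090) = 54752091702*3008674 = 164731194749423148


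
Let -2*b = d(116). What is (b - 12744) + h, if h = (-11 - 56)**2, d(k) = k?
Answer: -8313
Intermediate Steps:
b = -58 (b = -1/2*116 = -58)
h = 4489 (h = (-67)**2 = 4489)
(b - 12744) + h = (-58 - 12744) + 4489 = -12802 + 4489 = -8313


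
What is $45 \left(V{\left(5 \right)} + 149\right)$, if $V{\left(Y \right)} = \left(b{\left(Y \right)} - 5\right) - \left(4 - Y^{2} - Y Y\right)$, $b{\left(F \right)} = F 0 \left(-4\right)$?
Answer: $8550$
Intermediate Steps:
$b{\left(F \right)} = 0$ ($b{\left(F \right)} = 0 \left(-4\right) = 0$)
$V{\left(Y \right)} = -9 + 2 Y^{2}$ ($V{\left(Y \right)} = \left(0 - 5\right) - \left(4 - Y^{2} - Y Y\right) = -5 + \left(\left(Y^{2} + Y^{2}\right) - 4\right) = -5 + \left(2 Y^{2} - 4\right) = -5 + \left(-4 + 2 Y^{2}\right) = -9 + 2 Y^{2}$)
$45 \left(V{\left(5 \right)} + 149\right) = 45 \left(\left(-9 + 2 \cdot 5^{2}\right) + 149\right) = 45 \left(\left(-9 + 2 \cdot 25\right) + 149\right) = 45 \left(\left(-9 + 50\right) + 149\right) = 45 \left(41 + 149\right) = 45 \cdot 190 = 8550$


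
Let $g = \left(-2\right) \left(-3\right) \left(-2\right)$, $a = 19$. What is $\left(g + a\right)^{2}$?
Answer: $49$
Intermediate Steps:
$g = -12$ ($g = 6 \left(-2\right) = -12$)
$\left(g + a\right)^{2} = \left(-12 + 19\right)^{2} = 7^{2} = 49$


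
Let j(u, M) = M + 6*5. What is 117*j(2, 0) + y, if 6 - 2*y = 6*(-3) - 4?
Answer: 3524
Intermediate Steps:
j(u, M) = 30 + M (j(u, M) = M + 30 = 30 + M)
y = 14 (y = 3 - (6*(-3) - 4)/2 = 3 - (-18 - 4)/2 = 3 - ½*(-22) = 3 + 11 = 14)
117*j(2, 0) + y = 117*(30 + 0) + 14 = 117*30 + 14 = 3510 + 14 = 3524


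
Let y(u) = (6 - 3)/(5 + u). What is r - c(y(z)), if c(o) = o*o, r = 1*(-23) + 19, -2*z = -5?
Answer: -104/25 ≈ -4.1600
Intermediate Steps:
z = 5/2 (z = -1/2*(-5) = 5/2 ≈ 2.5000)
y(u) = 3/(5 + u)
r = -4 (r = -23 + 19 = -4)
c(o) = o**2
r - c(y(z)) = -4 - (3/(5 + 5/2))**2 = -4 - (3/(15/2))**2 = -4 - (3*(2/15))**2 = -4 - (2/5)**2 = -4 - 1*4/25 = -4 - 4/25 = -104/25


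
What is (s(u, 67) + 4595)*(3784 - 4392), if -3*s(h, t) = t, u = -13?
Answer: -8340544/3 ≈ -2.7802e+6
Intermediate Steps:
s(h, t) = -t/3
(s(u, 67) + 4595)*(3784 - 4392) = (-1/3*67 + 4595)*(3784 - 4392) = (-67/3 + 4595)*(-608) = (13718/3)*(-608) = -8340544/3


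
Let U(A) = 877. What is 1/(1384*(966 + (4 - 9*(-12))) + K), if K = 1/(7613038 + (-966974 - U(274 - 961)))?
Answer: 6645187/9914300035025 ≈ 6.7026e-7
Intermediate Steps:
K = 1/6645187 (K = 1/(7613038 + (-966974 - 1*877)) = 1/(7613038 + (-966974 - 877)) = 1/(7613038 - 967851) = 1/6645187 ≈ 1.5048e-7)
1/(1384*(966 + (4 - 9*(-12))) + K) = 1/(1384*(966 + (4 - 9*(-12))) + 1/6645187) = 1/(1384*(966 + (4 + 108)) + 1/6645187) = 1/(1384*(966 + 112) + 1/6645187) = 1/(1384*1078 + 1/6645187) = 1/(1491952 + 1/6645187) = 1/(9914300035025/6645187) = 6645187/9914300035025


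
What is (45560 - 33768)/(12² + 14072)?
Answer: 1474/1777 ≈ 0.82949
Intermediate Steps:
(45560 - 33768)/(12² + 14072) = 11792/(144 + 14072) = 11792/14216 = 11792*(1/14216) = 1474/1777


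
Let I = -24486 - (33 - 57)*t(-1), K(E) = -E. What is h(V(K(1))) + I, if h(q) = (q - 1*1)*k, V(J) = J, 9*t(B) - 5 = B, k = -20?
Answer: -73306/3 ≈ -24435.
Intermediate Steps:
t(B) = 5/9 + B/9
I = -73426/3 (I = -24486 - (33 - 57)*(5/9 + (⅑)*(-1)) = -24486 - (-24)*(5/9 - ⅑) = -24486 - (-24)*4/9 = -24486 - 1*(-32/3) = -24486 + 32/3 = -73426/3 ≈ -24475.)
h(q) = 20 - 20*q (h(q) = (q - 1*1)*(-20) = (q - 1)*(-20) = (-1 + q)*(-20) = 20 - 20*q)
h(V(K(1))) + I = (20 - (-20)) - 73426/3 = (20 - 20*(-1)) - 73426/3 = (20 + 20) - 73426/3 = 40 - 73426/3 = -73306/3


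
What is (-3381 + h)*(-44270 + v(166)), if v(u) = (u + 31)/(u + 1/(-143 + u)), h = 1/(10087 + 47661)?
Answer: 33008794006540213/220539612 ≈ 1.4967e+8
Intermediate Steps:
h = 1/57748 ≈ 1.7317e-5
v(u) = (31 + u)/(u + 1/(-143 + u))
(-3381 + h)*(-44270 + v(166)) = (-3381 + 1/57748)*(-44270 + (-4433 + 166² - 112*166)/(1 + 166² - 143*166)) = -195245987*(-44270 + (-4433 + 27556 - 18592)/(1 + 27556 - 23738))/57748 = -195245987*(-44270 + 4531/3819)/57748 = -195245987/57748*(-169062599/3819) = 33008794006540213/220539612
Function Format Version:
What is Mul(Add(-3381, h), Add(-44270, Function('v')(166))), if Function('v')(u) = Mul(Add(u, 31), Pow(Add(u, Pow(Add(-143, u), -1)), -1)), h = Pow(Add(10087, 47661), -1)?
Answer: Rational(33008794006540213, 220539612) ≈ 1.4967e+8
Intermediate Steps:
h = Rational(1, 57748) (h = Pow(57748, -1) = Rational(1, 57748) ≈ 1.7317e-5)
Function('v')(u) = Mul(Pow(Add(u, Pow(Add(-143, u), -1)), -1), Add(31, u)) (Function('v')(u) = Mul(Add(31, u), Pow(Add(u, Pow(Add(-143, u), -1)), -1)) = Mul(Pow(Add(u, Pow(Add(-143, u), -1)), -1), Add(31, u)))
Mul(Add(-3381, h), Add(-44270, Function('v')(166))) = Mul(Add(-3381, Rational(1, 57748)), Add(-44270, Mul(Pow(Add(1, Pow(166, 2), Mul(-143, 166)), -1), Add(-4433, Pow(166, 2), Mul(-112, 166))))) = Mul(Rational(-195245987, 57748), Add(-44270, Mul(Pow(Add(1, 27556, -23738), -1), Add(-4433, 27556, -18592)))) = Mul(Rational(-195245987, 57748), Add(-44270, Mul(Pow(3819, -1), 4531))) = Mul(Rational(-195245987, 57748), Add(-44270, Mul(Rational(1, 3819), 4531))) = Mul(Rational(-195245987, 57748), Add(-44270, Rational(4531, 3819))) = Mul(Rational(-195245987, 57748), Rational(-169062599, 3819)) = Rational(33008794006540213, 220539612)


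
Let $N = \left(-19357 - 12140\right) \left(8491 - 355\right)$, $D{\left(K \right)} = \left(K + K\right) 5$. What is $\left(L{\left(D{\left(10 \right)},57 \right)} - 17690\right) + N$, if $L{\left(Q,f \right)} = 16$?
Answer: $-256277266$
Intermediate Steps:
$D{\left(K \right)} = 10 K$ ($D{\left(K \right)} = 2 K 5 = 10 K$)
$N = -256259592$ ($N = \left(-31497\right) 8136 = -256259592$)
$\left(L{\left(D{\left(10 \right)},57 \right)} - 17690\right) + N = \left(16 - 17690\right) - 256259592 = -17674 - 256259592 = -256277266$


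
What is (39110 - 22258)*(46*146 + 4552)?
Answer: 189888336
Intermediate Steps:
(39110 - 22258)*(46*146 + 4552) = 16852*(6716 + 4552) = 16852*11268 = 189888336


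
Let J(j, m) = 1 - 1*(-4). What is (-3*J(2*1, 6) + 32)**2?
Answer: 289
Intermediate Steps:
J(j, m) = 5 (J(j, m) = 1 + 4 = 5)
(-3*J(2*1, 6) + 32)**2 = (-3*5 + 32)**2 = (-15 + 32)**2 = 17**2 = 289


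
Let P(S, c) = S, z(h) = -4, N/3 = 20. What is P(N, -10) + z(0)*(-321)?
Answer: 1344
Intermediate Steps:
N = 60 (N = 3*20 = 60)
P(N, -10) + z(0)*(-321) = 60 - 4*(-321) = 60 + 1284 = 1344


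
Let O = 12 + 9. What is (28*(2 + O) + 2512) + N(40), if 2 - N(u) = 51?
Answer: 3107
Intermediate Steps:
O = 21
N(u) = -49 (N(u) = 2 - 1*51 = 2 - 51 = -49)
(28*(2 + O) + 2512) + N(40) = (28*(2 + 21) + 2512) - 49 = (28*23 + 2512) - 49 = (644 + 2512) - 49 = 3156 - 49 = 3107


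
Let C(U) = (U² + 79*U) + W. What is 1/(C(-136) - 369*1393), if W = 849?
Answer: -1/505416 ≈ -1.9786e-6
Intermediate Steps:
C(U) = 849 + U² + 79*U (C(U) = (U² + 79*U) + 849 = 849 + U² + 79*U)
1/(C(-136) - 369*1393) = 1/((849 + (-136)² + 79*(-136)) - 369*1393) = 1/((849 + 18496 - 10744) - 514017) = 1/(8601 - 514017) = 1/(-505416) = -1/505416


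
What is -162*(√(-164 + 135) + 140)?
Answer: -22680 - 162*I*√29 ≈ -22680.0 - 872.4*I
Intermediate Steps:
-162*(√(-164 + 135) + 140) = -162*(√(-29) + 140) = -162*(I*√29 + 140) = -162*(140 + I*√29) = -22680 - 162*I*√29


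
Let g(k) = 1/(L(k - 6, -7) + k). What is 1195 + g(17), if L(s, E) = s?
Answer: 33461/28 ≈ 1195.0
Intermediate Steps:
g(k) = 1/(-6 + 2*k) (g(k) = 1/((k - 6) + k) = 1/((-6 + k) + k) = 1/(-6 + 2*k))
1195 + g(17) = 1195 + 1/(2*(-3 + 17)) = 1195 + (1/2)/14 = 1195 + (1/2)*(1/14) = 1195 + 1/28 = 33461/28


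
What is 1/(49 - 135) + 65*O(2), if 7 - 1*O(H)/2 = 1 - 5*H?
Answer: 178879/86 ≈ 2080.0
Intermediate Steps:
O(H) = 12 + 10*H (O(H) = 14 - 2*(1 - 5*H) = 14 + (-2 + 10*H) = 12 + 10*H)
1/(49 - 135) + 65*O(2) = 1/(49 - 135) + 65*(12 + 10*2) = 1/(-86) + 65*(12 + 20) = -1/86 + 65*32 = -1/86 + 2080 = 178879/86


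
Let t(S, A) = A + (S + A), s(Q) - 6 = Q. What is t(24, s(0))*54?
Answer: 1944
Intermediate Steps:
s(Q) = 6 + Q
t(S, A) = S + 2*A (t(S, A) = A + (A + S) = S + 2*A)
t(24, s(0))*54 = (24 + 2*(6 + 0))*54 = (24 + 2*6)*54 = (24 + 12)*54 = 36*54 = 1944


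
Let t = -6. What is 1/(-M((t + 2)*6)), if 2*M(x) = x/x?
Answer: -2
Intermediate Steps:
M(x) = ½ (M(x) = (x/x)/2 = (½)*1 = ½)
1/(-M((t + 2)*6)) = 1/(-1*½) = 1/(-½) = -2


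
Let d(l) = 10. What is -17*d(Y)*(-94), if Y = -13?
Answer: 15980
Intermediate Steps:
-17*d(Y)*(-94) = -17*10*(-94) = -170*(-94) = 15980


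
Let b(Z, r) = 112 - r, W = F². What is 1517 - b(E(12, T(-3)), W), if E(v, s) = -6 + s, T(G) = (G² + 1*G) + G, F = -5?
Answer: 1430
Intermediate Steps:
T(G) = G² + 2*G (T(G) = (G² + G) + G = (G + G²) + G = G² + 2*G)
W = 25 (W = (-5)² = 25)
1517 - b(E(12, T(-3)), W) = 1517 - (112 - 1*25) = 1517 - (112 - 25) = 1517 - 1*87 = 1517 - 87 = 1430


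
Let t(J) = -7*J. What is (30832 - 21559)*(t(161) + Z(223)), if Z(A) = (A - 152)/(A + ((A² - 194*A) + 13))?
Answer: -70050189330/6703 ≈ -1.0451e+7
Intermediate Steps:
Z(A) = (-152 + A)/(13 + A² - 193*A) (Z(A) = (-152 + A)/(A + (13 + A² - 194*A)) = (-152 + A)/(13 + A² - 193*A))
(30832 - 21559)*(t(161) + Z(223)) = (30832 - 21559)*(-7*161 + (-152 + 223)/(13 + 223² - 193*223)) = 9273*(-1127 + 71/(13 + 49729 - 43039)) = 9273*(-1127 + 71/6703) = 9273*(-7554210/6703) = -70050189330/6703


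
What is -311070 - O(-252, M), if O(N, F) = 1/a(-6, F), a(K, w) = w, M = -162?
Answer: -50393339/162 ≈ -3.1107e+5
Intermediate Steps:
O(N, F) = 1/F
-311070 - O(-252, M) = -311070 - 1/(-162) = -311070 - 1*(-1/162) = -311070 + 1/162 = -50393339/162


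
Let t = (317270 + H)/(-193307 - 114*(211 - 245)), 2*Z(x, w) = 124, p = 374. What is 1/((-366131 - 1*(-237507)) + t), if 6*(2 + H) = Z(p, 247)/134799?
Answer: -6964120737/895764729514745 ≈ -7.7745e-6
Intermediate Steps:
Z(x, w) = 62 (Z(x, w) = (1/2)*124 = 62)
H = -808763/404397 (H = -2 + (62/134799)/6 = -2 + (62*(1/134799))/6 = -2 + (1/6)*(62/134799) = -2 + 31/404397 = -808763/404397 ≈ -1.9999)
t = -11663838857/6964120737 (t = (317270 - 808763/404397)/(-193307 - 114*(211 - 245)) = 128302227427/(404397*(-193307 - 114*(-34))) = 128302227427/(404397*(-193307 + 3876)) = (128302227427/404397)/(-189431) = (128302227427/404397)*(-1/189431) = -11663838857/6964120737 ≈ -1.6748)
1/((-366131 - 1*(-237507)) + t) = 1/((-366131 - 1*(-237507)) - 11663838857/6964120737) = 1/((-366131 + 237507) - 11663838857/6964120737) = 1/(-128624 - 11663838857/6964120737) = 1/(-895764729514745/6964120737) = -6964120737/895764729514745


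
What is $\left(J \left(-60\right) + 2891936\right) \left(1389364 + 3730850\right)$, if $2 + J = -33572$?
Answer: $25121695084464$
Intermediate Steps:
$J = -33574$ ($J = -2 - 33572 = -33574$)
$\left(J \left(-60\right) + 2891936\right) \left(1389364 + 3730850\right) = \left(\left(-33574\right) \left(-60\right) + 2891936\right) \left(1389364 + 3730850\right) = \left(2014440 + 2891936\right) 5120214 = 4906376 \cdot 5120214 = 25121695084464$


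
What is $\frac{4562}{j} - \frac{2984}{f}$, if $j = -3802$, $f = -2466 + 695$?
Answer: $\frac{1632933}{3366671} \approx 0.48503$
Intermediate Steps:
$f = -1771$
$\frac{4562}{j} - \frac{2984}{f} = \frac{4562}{-3802} - \frac{2984}{-1771} = 4562 \left(- \frac{1}{3802}\right) - - \frac{2984}{1771} = - \frac{2281}{1901} + \frac{2984}{1771} = \frac{1632933}{3366671}$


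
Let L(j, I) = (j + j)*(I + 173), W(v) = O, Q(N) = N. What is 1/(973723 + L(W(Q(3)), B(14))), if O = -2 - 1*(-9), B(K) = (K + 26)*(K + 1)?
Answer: 1/984545 ≈ 1.0157e-6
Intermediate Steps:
B(K) = (1 + K)*(26 + K) (B(K) = (26 + K)*(1 + K) = (1 + K)*(26 + K))
O = 7 (O = -2 + 9 = 7)
W(v) = 7
L(j, I) = 2*j*(173 + I) (L(j, I) = (2*j)*(173 + I) = 2*j*(173 + I))
1/(973723 + L(W(Q(3)), B(14))) = 1/(973723 + 2*7*(173 + (26 + 14**2 + 27*14))) = 1/(973723 + 2*7*(173 + (26 + 196 + 378))) = 1/(973723 + 2*7*(173 + 600)) = 1/(973723 + 2*7*773) = 1/(973723 + 10822) = 1/984545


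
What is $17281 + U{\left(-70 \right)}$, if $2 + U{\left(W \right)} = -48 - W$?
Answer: $17301$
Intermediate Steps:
$U{\left(W \right)} = -50 - W$ ($U{\left(W \right)} = -2 - \left(48 + W\right) = -50 - W$)
$17281 + U{\left(-70 \right)} = 17281 - -20 = 17281 + \left(-50 + 70\right) = 17281 + 20 = 17301$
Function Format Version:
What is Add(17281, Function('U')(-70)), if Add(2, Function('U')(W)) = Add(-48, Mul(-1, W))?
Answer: 17301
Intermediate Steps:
Function('U')(W) = Add(-50, Mul(-1, W)) (Function('U')(W) = Add(-2, Add(-48, Mul(-1, W))) = Add(-50, Mul(-1, W)))
Add(17281, Function('U')(-70)) = Add(17281, Add(-50, Mul(-1, -70))) = Add(17281, Add(-50, 70)) = Add(17281, 20) = 17301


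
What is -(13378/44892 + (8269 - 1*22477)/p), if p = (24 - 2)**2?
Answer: 78918823/2715966 ≈ 29.057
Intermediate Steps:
p = 484 (p = 22**2 = 484)
-(13378/44892 + (8269 - 1*22477)/p) = -(13378/44892 + (8269 - 1*22477)/484) = -(13378*(1/44892) + (8269 - 22477)*(1/484)) = -(6689/22446 - 14208*1/484) = -(6689/22446 - 3552/121) = -1*(-78918823/2715966) = 78918823/2715966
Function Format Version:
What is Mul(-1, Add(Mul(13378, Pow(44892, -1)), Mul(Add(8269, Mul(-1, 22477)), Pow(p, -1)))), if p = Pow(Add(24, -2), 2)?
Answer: Rational(78918823, 2715966) ≈ 29.057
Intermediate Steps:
p = 484 (p = Pow(22, 2) = 484)
Mul(-1, Add(Mul(13378, Pow(44892, -1)), Mul(Add(8269, Mul(-1, 22477)), Pow(p, -1)))) = Mul(-1, Add(Mul(13378, Pow(44892, -1)), Mul(Add(8269, Mul(-1, 22477)), Pow(484, -1)))) = Mul(-1, Add(Mul(13378, Rational(1, 44892)), Mul(Add(8269, -22477), Rational(1, 484)))) = Mul(-1, Add(Rational(6689, 22446), Mul(-14208, Rational(1, 484)))) = Mul(-1, Add(Rational(6689, 22446), Rational(-3552, 121))) = Mul(-1, Rational(-78918823, 2715966)) = Rational(78918823, 2715966)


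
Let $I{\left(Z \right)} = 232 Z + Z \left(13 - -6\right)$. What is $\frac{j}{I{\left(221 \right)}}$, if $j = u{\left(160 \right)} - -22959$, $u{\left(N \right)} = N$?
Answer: $\frac{23119}{55471} \approx 0.41678$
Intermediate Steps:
$j = 23119$ ($j = 160 - -22959 = 160 + 22959 = 23119$)
$I{\left(Z \right)} = 251 Z$ ($I{\left(Z \right)} = 232 Z + Z \left(13 + 6\right) = 232 Z + Z 19 = 232 Z + 19 Z = 251 Z$)
$\frac{j}{I{\left(221 \right)}} = \frac{23119}{251 \cdot 221} = \frac{23119}{55471}$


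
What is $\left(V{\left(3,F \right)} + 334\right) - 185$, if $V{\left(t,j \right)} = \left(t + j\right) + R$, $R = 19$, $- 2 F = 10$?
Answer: $166$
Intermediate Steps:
$F = -5$ ($F = \left(- \frac{1}{2}\right) 10 = -5$)
$V{\left(t,j \right)} = 19 + j + t$ ($V{\left(t,j \right)} = \left(t + j\right) + 19 = \left(j + t\right) + 19 = 19 + j + t$)
$\left(V{\left(3,F \right)} + 334\right) - 185 = \left(\left(19 - 5 + 3\right) + 334\right) - 185 = \left(17 + 334\right) - 185 = 351 - 185 = 166$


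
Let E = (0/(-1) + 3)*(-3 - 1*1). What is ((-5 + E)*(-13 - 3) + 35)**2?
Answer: 94249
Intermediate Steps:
E = -12 (E = (0*(-1) + 3)*(-3 - 1) = (0 + 3)*(-4) = 3*(-4) = -12)
((-5 + E)*(-13 - 3) + 35)**2 = ((-5 - 12)*(-13 - 3) + 35)**2 = (-17*(-16) + 35)**2 = (272 + 35)**2 = 307**2 = 94249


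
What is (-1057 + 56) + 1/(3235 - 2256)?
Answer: -979978/979 ≈ -1001.0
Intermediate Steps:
(-1057 + 56) + 1/(3235 - 2256) = -1001 + 1/979 = -979978/979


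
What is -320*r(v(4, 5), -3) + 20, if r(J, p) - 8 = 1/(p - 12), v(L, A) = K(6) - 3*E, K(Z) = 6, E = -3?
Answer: -7556/3 ≈ -2518.7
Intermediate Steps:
v(L, A) = 15 (v(L, A) = 6 - 3*(-3) = 6 + 9 = 15)
r(J, p) = 8 + 1/(-12 + p) (r(J, p) = 8 + 1/(p - 12) = 8 + 1/(-12 + p))
-320*r(v(4, 5), -3) + 20 = -320*(-95 + 8*(-3))/(-12 - 3) + 20 = -320*(-95 - 24)/(-15) + 20 = -(-64)*(-119)/3 + 20 = -320*119/15 + 20 = -7616/3 + 20 = -7556/3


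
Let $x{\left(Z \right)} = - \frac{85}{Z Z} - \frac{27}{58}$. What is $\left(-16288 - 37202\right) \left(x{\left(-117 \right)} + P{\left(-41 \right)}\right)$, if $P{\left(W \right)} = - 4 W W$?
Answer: $\frac{47596962312215}{132327} \approx 3.5969 \cdot 10^{8}$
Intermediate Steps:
$x{\left(Z \right)} = - \frac{27}{58} - \frac{85}{Z^{2}}$ ($x{\left(Z \right)} = - \frac{85}{Z^{2}} - \frac{27}{58} = - \frac{27}{58} - \frac{85}{Z^{2}}$)
$P{\left(W \right)} = - 4 W^{2}$
$\left(-16288 - 37202\right) \left(x{\left(-117 \right)} + P{\left(-41 \right)}\right) = \left(-16288 - 37202\right) \left(\left(- \frac{27}{58} - \frac{85}{13689}\right) - 4 \left(-41\right)^{2}\right) = - 53490 \left(\left(- \frac{27}{58} - \frac{85}{13689}\right) - 6724\right) = - 53490 \left(- \frac{374533}{793962} - 6724\right) = \left(-53490\right) \left(- \frac{5338975021}{793962}\right) = \frac{47596962312215}{132327}$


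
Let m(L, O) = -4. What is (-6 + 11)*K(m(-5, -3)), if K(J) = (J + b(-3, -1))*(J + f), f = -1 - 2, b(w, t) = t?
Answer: 175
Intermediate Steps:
f = -3
K(J) = (-1 + J)*(-3 + J) (K(J) = (J - 1)*(J - 3) = (-1 + J)*(-3 + J))
(-6 + 11)*K(m(-5, -3)) = (-6 + 11)*(3 + (-4)**2 - 4*(-4)) = 5*(3 + 16 + 16) = 5*35 = 175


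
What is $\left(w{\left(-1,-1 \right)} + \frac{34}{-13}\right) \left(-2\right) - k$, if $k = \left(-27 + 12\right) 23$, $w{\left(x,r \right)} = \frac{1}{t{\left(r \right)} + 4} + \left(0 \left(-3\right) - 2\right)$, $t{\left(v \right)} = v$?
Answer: $\frac{13789}{39} \approx 353.56$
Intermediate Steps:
$w{\left(x,r \right)} = -2 + \frac{1}{4 + r}$ ($w{\left(x,r \right)} = \frac{1}{r + 4} + \left(0 \left(-3\right) - 2\right) = \frac{1}{4 + r} + \left(0 - 2\right) = \frac{1}{4 + r} - 2 = -2 + \frac{1}{4 + r}$)
$k = -345$ ($k = \left(-15\right) 23 = -345$)
$\left(w{\left(-1,-1 \right)} + \frac{34}{-13}\right) \left(-2\right) - k = \left(\frac{-7 - -2}{4 - 1} + \frac{34}{-13}\right) \left(-2\right) - -345 = \left(\frac{-7 + 2}{3} + 34 \left(- \frac{1}{13}\right)\right) \left(-2\right) + 345 = \left(\frac{1}{3} \left(-5\right) - \frac{34}{13}\right) \left(-2\right) + 345 = \left(- \frac{5}{3} - \frac{34}{13}\right) \left(-2\right) + 345 = \left(- \frac{167}{39}\right) \left(-2\right) + 345 = \frac{334}{39} + 345 = \frac{13789}{39}$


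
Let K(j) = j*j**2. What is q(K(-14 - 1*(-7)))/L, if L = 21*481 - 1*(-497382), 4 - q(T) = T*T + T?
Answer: -117302/507483 ≈ -0.23114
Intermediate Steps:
K(j) = j**3
q(T) = 4 - T - T**2 (q(T) = 4 - (T*T + T) = 4 - (T**2 + T) = 4 - (T + T**2) = 4 + (-T - T**2) = 4 - T - T**2)
L = 507483 (L = 10101 + 497382 = 507483)
q(K(-14 - 1*(-7)))/L = (4 - (-14 - 1*(-7))**3 - ((-14 - 1*(-7))**3)**2)/507483 = (4 - (-14 + 7)**3 - ((-14 + 7)**3)**2)*(1/507483) = (4 - 1*(-7)**3 - ((-7)**3)**2)*(1/507483) = (4 - 1*(-343) - 1*(-343)**2)*(1/507483) = (4 + 343 - 1*117649)*(1/507483) = (4 + 343 - 117649)*(1/507483) = -117302*1/507483 = -117302/507483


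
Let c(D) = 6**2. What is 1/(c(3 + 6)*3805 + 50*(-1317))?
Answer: 1/71130 ≈ 1.4059e-5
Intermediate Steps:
c(D) = 36
1/(c(3 + 6)*3805 + 50*(-1317)) = 1/(36*3805 + 50*(-1317)) = 1/(136980 - 65850) = 1/71130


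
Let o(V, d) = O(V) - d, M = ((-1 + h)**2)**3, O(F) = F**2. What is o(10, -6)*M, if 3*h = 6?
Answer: 106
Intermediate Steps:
h = 2 (h = (1/3)*6 = 2)
M = 1 (M = ((-1 + 2)**2)**3 = (1**2)**3 = 1**3 = 1)
o(V, d) = V**2 - d
o(10, -6)*M = (10**2 - 1*(-6))*1 = (100 + 6)*1 = 106*1 = 106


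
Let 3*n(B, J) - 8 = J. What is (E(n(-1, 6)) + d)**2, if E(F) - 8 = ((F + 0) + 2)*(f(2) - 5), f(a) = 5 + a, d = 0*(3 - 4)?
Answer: 4096/9 ≈ 455.11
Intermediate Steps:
n(B, J) = 8/3 + J/3
d = 0 (d = 0*(-1) = 0)
E(F) = 12 + 2*F (E(F) = 8 + ((F + 0) + 2)*((5 + 2) - 5) = 8 + (F + 2)*(7 - 5) = 8 + (2 + F)*2 = 8 + (4 + 2*F) = 12 + 2*F)
(E(n(-1, 6)) + d)**2 = ((12 + 2*(8/3 + (1/3)*6)) + 0)**2 = ((12 + 2*(8/3 + 2)) + 0)**2 = ((12 + 2*(14/3)) + 0)**2 = ((12 + 28/3) + 0)**2 = (64/3 + 0)**2 = (64/3)**2 = 4096/9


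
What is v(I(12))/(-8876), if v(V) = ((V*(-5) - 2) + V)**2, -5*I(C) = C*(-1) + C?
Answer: -1/2219 ≈ -0.00045065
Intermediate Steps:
I(C) = 0 (I(C) = -(C*(-1) + C)/5 = -(-C + C)/5 = -1/5*0 = 0)
v(V) = (-2 - 4*V)**2 (v(V) = ((-5*V - 2) + V)**2 = ((-2 - 5*V) + V)**2 = (-2 - 4*V)**2)
v(I(12))/(-8876) = (4*(1 + 2*0)**2)/(-8876) = (4*(1 + 0)**2)*(-1/8876) = (4*1**2)*(-1/8876) = (4*1)*(-1/8876) = 4*(-1/8876) = -1/2219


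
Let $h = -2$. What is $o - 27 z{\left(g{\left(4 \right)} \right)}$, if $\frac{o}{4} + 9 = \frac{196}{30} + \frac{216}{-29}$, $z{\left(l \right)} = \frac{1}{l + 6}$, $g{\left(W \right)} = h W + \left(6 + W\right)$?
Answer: $- \frac{149761}{3480} \approx -43.035$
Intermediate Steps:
$g{\left(W \right)} = 6 - W$ ($g{\left(W \right)} = - 2 W + \left(6 + W\right) = 6 - W$)
$z{\left(l \right)} = \frac{1}{6 + l}$
$o = - \frac{17252}{435}$ ($o = -36 + 4 \left(\frac{196}{30} + \frac{216}{-29}\right) = -36 + 4 \left(196 \cdot \frac{1}{30} + 216 \left(- \frac{1}{29}\right)\right) = -36 + 4 \left(\frac{98}{15} - \frac{216}{29}\right) = -36 + 4 \left(- \frac{398}{435}\right) = -36 - \frac{1592}{435} = - \frac{17252}{435} \approx -39.66$)
$o - 27 z{\left(g{\left(4 \right)} \right)} = - \frac{17252}{435} - \frac{27}{6 + \left(6 - 4\right)} = - \frac{17252}{435} - \frac{27}{6 + 2} = - \frac{17252}{435} - \frac{27}{8} = - \frac{149761}{3480}$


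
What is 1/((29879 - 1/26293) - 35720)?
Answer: -26293/153577414 ≈ -0.00017120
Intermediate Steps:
1/((29879 - 1/26293) - 35720) = 1/(785608546/26293 - 35720) = 1/(-153577414/26293) = -26293/153577414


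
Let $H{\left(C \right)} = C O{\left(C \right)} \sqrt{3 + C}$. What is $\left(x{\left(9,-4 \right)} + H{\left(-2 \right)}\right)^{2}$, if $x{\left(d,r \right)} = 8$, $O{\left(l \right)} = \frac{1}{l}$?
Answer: $81$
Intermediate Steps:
$H{\left(C \right)} = \sqrt{3 + C}$ ($H{\left(C \right)} = \frac{C}{C} \sqrt{3 + C} = 1 \sqrt{3 + C} = \sqrt{3 + C}$)
$\left(x{\left(9,-4 \right)} + H{\left(-2 \right)}\right)^{2} = \left(8 + \sqrt{3 - 2}\right)^{2} = \left(8 + \sqrt{1}\right)^{2} = \left(8 + 1\right)^{2} = 9^{2} = 81$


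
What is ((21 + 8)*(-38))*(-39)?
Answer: 42978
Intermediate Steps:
((21 + 8)*(-38))*(-39) = (29*(-38))*(-39) = -1102*(-39) = 42978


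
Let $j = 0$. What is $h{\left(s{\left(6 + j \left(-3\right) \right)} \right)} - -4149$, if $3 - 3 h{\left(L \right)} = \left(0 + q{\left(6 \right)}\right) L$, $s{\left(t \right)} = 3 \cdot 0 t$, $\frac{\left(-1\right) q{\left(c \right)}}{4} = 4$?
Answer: $4150$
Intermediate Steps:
$q{\left(c \right)} = -16$ ($q{\left(c \right)} = \left(-4\right) 4 = -16$)
$s{\left(t \right)} = 0$ ($s{\left(t \right)} = 0 t = 0$)
$h{\left(L \right)} = 1 + \frac{16 L}{3}$ ($h{\left(L \right)} = 1 - \frac{\left(0 - 16\right) L}{3} = 1 - \frac{\left(-16\right) L}{3} = 1 + \frac{16 L}{3}$)
$h{\left(s{\left(6 + j \left(-3\right) \right)} \right)} - -4149 = \left(1 + \frac{16}{3} \cdot 0\right) - -4149 = \left(1 + 0\right) + 4149 = 1 + 4149 = 4150$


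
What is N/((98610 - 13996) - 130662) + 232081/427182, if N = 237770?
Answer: -22721049563/4917719184 ≈ -4.6202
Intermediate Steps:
N/((98610 - 13996) - 130662) + 232081/427182 = 237770/((98610 - 13996) - 130662) + 232081/427182 = 237770/(84614 - 130662) + 232081*(1/427182) = 237770/(-46048) + 232081/427182 = 237770*(-1/46048) + 232081/427182 = -118885/23024 + 232081/427182 = -22721049563/4917719184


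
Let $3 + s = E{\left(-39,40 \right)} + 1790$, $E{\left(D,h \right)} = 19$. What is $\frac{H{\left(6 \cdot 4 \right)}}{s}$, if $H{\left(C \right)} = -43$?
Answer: $- \frac{1}{42} \approx -0.02381$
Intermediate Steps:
$s = 1806$ ($s = -3 + \left(19 + 1790\right) = -3 + 1809 = 1806$)
$\frac{H{\left(6 \cdot 4 \right)}}{s} = - \frac{43}{1806} = \left(-43\right) \frac{1}{1806} = - \frac{1}{42}$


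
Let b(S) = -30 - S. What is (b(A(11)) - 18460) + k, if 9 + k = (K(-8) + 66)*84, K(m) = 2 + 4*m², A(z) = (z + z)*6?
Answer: 8585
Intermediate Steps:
A(z) = 12*z (A(z) = (2*z)*6 = 12*z)
k = 27207 (k = -9 + ((2 + 4*(-8)²) + 66)*84 = -9 + ((2 + 4*64) + 66)*84 = -9 + ((2 + 256) + 66)*84 = -9 + (258 + 66)*84 = -9 + 324*84 = -9 + 27216 = 27207)
(b(A(11)) - 18460) + k = ((-30 - 12*11) - 18460) + 27207 = ((-30 - 1*132) - 18460) + 27207 = ((-30 - 132) - 18460) + 27207 = (-162 - 18460) + 27207 = -18622 + 27207 = 8585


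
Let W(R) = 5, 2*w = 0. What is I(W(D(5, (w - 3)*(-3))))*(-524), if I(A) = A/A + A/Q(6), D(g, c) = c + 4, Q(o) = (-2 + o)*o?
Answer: -3799/6 ≈ -633.17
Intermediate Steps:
w = 0 (w = (½)*0 = 0)
Q(o) = o*(-2 + o)
D(g, c) = 4 + c
I(A) = 1 + A/24 (I(A) = A/A + A/((6*(-2 + 6))) = 1 + A/((6*4)) = 1 + A/24)
I(W(D(5, (w - 3)*(-3))))*(-524) = (1 + (1/24)*5)*(-524) = (1 + 5/24)*(-524) = (29/24)*(-524) = -3799/6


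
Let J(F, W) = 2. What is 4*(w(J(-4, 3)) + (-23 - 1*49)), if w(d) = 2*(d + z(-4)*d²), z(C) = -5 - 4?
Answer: -560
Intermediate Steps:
z(C) = -9
w(d) = -18*d² + 2*d (w(d) = 2*(d - 9*d²) = -18*d² + 2*d)
4*(w(J(-4, 3)) + (-23 - 1*49)) = 4*(2*2*(1 - 9*2) + (-23 - 1*49)) = 4*(2*2*(1 - 18) + (-23 - 49)) = 4*(2*2*(-17) - 72) = 4*(-68 - 72) = 4*(-140) = -560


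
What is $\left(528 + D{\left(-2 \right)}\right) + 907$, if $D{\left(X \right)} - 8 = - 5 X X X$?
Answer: $1483$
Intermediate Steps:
$D{\left(X \right)} = 8 - 5 X^{3}$ ($D{\left(X \right)} = 8 + - 5 X X X = 8 + - 5 X^{2} X = 8 - 5 X^{3}$)
$\left(528 + D{\left(-2 \right)}\right) + 907 = \left(528 - \left(-8 + 5 \left(-2\right)^{3}\right)\right) + 907 = \left(528 + \left(8 - -40\right)\right) + 907 = \left(528 + \left(8 + 40\right)\right) + 907 = \left(528 + 48\right) + 907 = 576 + 907 = 1483$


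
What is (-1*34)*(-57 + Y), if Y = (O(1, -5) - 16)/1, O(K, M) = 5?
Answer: 2312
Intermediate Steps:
Y = -11 (Y = (5 - 16)/1 = -11*1 = -11)
(-1*34)*(-57 + Y) = (-1*34)*(-57 - 11) = -34*(-68) = 2312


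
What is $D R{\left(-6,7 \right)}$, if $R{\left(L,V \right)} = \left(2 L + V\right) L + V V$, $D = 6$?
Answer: $474$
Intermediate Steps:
$R{\left(L,V \right)} = V^{2} + L \left(V + 2 L\right)$ ($R{\left(L,V \right)} = \left(V + 2 L\right) L + V^{2} = L \left(V + 2 L\right) + V^{2} = V^{2} + L \left(V + 2 L\right)$)
$D R{\left(-6,7 \right)} = 6 \left(7^{2} + 2 \left(-6\right)^{2} - 42\right) = 6 \left(49 + 2 \cdot 36 - 42\right) = 6 \left(49 + 72 - 42\right) = 6 \cdot 79 = 474$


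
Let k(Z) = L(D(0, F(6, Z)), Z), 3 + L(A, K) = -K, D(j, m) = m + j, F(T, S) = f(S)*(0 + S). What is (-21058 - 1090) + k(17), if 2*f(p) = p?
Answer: -22168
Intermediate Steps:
f(p) = p/2
F(T, S) = S²/2 (F(T, S) = (S/2)*(0 + S) = (S/2)*S = S²/2)
D(j, m) = j + m
L(A, K) = -3 - K
k(Z) = -3 - Z
(-21058 - 1090) + k(17) = (-21058 - 1090) + (-3 - 1*17) = -22148 + (-3 - 17) = -22148 - 20 = -22168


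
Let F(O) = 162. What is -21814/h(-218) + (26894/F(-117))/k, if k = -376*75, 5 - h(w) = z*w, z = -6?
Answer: 49810017359/2976312600 ≈ 16.735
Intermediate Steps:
h(w) = 5 + 6*w (h(w) = 5 - (-6)*w = 5 + 6*w)
k = -28200
-21814/h(-218) + (26894/F(-117))/k = -21814/(5 + 6*(-218)) + (26894/162)/(-28200) = -21814/(5 - 1308) + (26894*(1/162))*(-1/28200) = -21814/(-1303) + (13447/81)*(-1/28200) = -21814*(-1/1303) - 13447/2284200 = 21814/1303 - 13447/2284200 = 49810017359/2976312600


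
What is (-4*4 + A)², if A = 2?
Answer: 196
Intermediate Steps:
(-4*4 + A)² = (-4*4 + 2)² = (-16 + 2)² = (-14)² = 196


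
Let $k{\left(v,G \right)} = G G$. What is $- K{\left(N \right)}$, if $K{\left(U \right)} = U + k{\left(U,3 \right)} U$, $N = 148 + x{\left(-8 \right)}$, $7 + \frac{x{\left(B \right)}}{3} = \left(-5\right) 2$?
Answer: $-970$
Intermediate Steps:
$x{\left(B \right)} = -51$ ($x{\left(B \right)} = -21 + 3 \left(\left(-5\right) 2\right) = -21 + 3 \left(-10\right) = -21 - 30 = -51$)
$k{\left(v,G \right)} = G^{2}$
$N = 97$ ($N = 148 - 51 = 97$)
$K{\left(U \right)} = 10 U$ ($K{\left(U \right)} = U + 3^{2} U = U + 9 U = 10 U$)
$- K{\left(N \right)} = - 10 \cdot 97 = \left(-1\right) 970 = -970$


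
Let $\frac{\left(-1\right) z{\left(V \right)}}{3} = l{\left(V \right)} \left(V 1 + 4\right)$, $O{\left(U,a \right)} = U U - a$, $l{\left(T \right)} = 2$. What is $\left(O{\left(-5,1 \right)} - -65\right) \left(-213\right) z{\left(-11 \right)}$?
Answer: $-796194$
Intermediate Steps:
$O{\left(U,a \right)} = U^{2} - a$
$z{\left(V \right)} = -24 - 6 V$ ($z{\left(V \right)} = - 3 \cdot 2 \left(V 1 + 4\right) = - 3 \cdot 2 \left(V + 4\right) = - 3 \cdot 2 \left(4 + V\right) = - 3 \left(8 + 2 V\right) = -24 - 6 V$)
$\left(O{\left(-5,1 \right)} - -65\right) \left(-213\right) z{\left(-11 \right)} = \left(\left(\left(-5\right)^{2} - 1\right) - -65\right) \left(-213\right) \left(-24 - -66\right) = \left(\left(25 - 1\right) + 65\right) \left(-213\right) \left(-24 + 66\right) = \left(24 + 65\right) \left(-213\right) 42 = 89 \left(-213\right) 42 = \left(-18957\right) 42 = -796194$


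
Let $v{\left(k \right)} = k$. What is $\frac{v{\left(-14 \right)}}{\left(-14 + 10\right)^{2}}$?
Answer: $- \frac{7}{8} \approx -0.875$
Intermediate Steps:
$\frac{v{\left(-14 \right)}}{\left(-14 + 10\right)^{2}} = - \frac{14}{\left(-14 + 10\right)^{2}} = - \frac{14}{\left(-4\right)^{2}} = - \frac{14}{16} = \left(-14\right) \frac{1}{16} = - \frac{7}{8}$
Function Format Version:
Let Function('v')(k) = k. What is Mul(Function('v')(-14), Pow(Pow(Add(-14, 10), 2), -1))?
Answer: Rational(-7, 8) ≈ -0.87500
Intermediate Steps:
Mul(Function('v')(-14), Pow(Pow(Add(-14, 10), 2), -1)) = Mul(-14, Pow(Pow(Add(-14, 10), 2), -1)) = Mul(-14, Pow(Pow(-4, 2), -1)) = Mul(-14, Pow(16, -1)) = Mul(-14, Rational(1, 16)) = Rational(-7, 8)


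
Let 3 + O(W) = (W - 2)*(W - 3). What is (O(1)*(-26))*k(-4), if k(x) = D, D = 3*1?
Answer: 78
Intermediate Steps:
O(W) = -3 + (-3 + W)*(-2 + W) (O(W) = -3 + (W - 2)*(W - 3) = -3 + (-2 + W)*(-3 + W) = -3 + (-3 + W)*(-2 + W))
D = 3
k(x) = 3
(O(1)*(-26))*k(-4) = ((3 + 1² - 5*1)*(-26))*3 = ((3 + 1 - 5)*(-26))*3 = -1*(-26)*3 = 26*3 = 78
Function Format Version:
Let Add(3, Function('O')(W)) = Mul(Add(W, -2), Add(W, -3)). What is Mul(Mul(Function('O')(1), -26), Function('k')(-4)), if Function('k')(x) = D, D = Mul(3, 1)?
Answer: 78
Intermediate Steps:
Function('O')(W) = Add(-3, Mul(Add(-3, W), Add(-2, W))) (Function('O')(W) = Add(-3, Mul(Add(W, -2), Add(W, -3))) = Add(-3, Mul(Add(-2, W), Add(-3, W))) = Add(-3, Mul(Add(-3, W), Add(-2, W))))
D = 3
Function('k')(x) = 3
Mul(Mul(Function('O')(1), -26), Function('k')(-4)) = Mul(Mul(Add(3, Pow(1, 2), Mul(-5, 1)), -26), 3) = Mul(Mul(Add(3, 1, -5), -26), 3) = Mul(Mul(-1, -26), 3) = Mul(26, 3) = 78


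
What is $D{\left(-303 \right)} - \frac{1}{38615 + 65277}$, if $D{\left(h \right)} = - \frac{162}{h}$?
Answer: $\frac{5610067}{10493092} \approx 0.53464$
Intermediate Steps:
$D{\left(-303 \right)} - \frac{1}{38615 + 65277} = - \frac{162}{-303} - \frac{1}{38615 + 65277} = \left(-162\right) \left(- \frac{1}{303}\right) - \frac{1}{103892} = \frac{54}{101} - \frac{1}{103892} = \frac{5610067}{10493092}$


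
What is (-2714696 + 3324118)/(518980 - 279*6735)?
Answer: -609422/1360085 ≈ -0.44808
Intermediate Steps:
(-2714696 + 3324118)/(518980 - 279*6735) = 609422/(518980 - 1879065) = 609422/(-1360085) = 609422*(-1/1360085) = -609422/1360085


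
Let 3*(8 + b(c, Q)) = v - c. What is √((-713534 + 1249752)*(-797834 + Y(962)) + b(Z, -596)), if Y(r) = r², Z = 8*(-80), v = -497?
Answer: √615841011177/3 ≈ 2.6159e+5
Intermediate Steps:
Z = -640
b(c, Q) = -521/3 - c/3 (b(c, Q) = -8 + (-497 - c)/3 = -8 + (-497/3 - c/3) = -521/3 - c/3)
√((-713534 + 1249752)*(-797834 + Y(962)) + b(Z, -596)) = √((-713534 + 1249752)*(-797834 + 962²) + (-521/3 - ⅓*(-640))) = √(536218*(-797834 + 925444) + (-521/3 + 640/3)) = √(536218*127610 + 119/3) = √(68426778980 + 119/3) = √(205280337059/3) = √615841011177/3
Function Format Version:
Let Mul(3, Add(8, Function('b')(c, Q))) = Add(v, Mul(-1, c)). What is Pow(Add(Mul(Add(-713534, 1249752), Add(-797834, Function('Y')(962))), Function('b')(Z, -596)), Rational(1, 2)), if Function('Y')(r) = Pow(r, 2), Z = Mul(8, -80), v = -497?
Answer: Mul(Rational(1, 3), Pow(615841011177, Rational(1, 2))) ≈ 2.6159e+5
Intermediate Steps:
Z = -640
Function('b')(c, Q) = Add(Rational(-521, 3), Mul(Rational(-1, 3), c)) (Function('b')(c, Q) = Add(-8, Mul(Rational(1, 3), Add(-497, Mul(-1, c)))) = Add(-8, Add(Rational(-497, 3), Mul(Rational(-1, 3), c))) = Add(Rational(-521, 3), Mul(Rational(-1, 3), c)))
Pow(Add(Mul(Add(-713534, 1249752), Add(-797834, Function('Y')(962))), Function('b')(Z, -596)), Rational(1, 2)) = Pow(Add(Mul(Add(-713534, 1249752), Add(-797834, Pow(962, 2))), Add(Rational(-521, 3), Mul(Rational(-1, 3), -640))), Rational(1, 2)) = Pow(Add(Mul(536218, Add(-797834, 925444)), Add(Rational(-521, 3), Rational(640, 3))), Rational(1, 2)) = Pow(Add(Mul(536218, 127610), Rational(119, 3)), Rational(1, 2)) = Pow(Add(68426778980, Rational(119, 3)), Rational(1, 2)) = Pow(Rational(205280337059, 3), Rational(1, 2)) = Mul(Rational(1, 3), Pow(615841011177, Rational(1, 2)))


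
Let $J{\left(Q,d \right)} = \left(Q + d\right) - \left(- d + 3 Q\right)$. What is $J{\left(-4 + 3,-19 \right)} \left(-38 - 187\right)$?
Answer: $8100$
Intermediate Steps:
$J{\left(Q,d \right)} = - 2 Q + 2 d$ ($J{\left(Q,d \right)} = \left(Q + d\right) - \left(- d + 3 Q\right) = - 2 Q + 2 d$)
$J{\left(-4 + 3,-19 \right)} \left(-38 - 187\right) = \left(- 2 \left(-4 + 3\right) + 2 \left(-19\right)\right) \left(-38 - 187\right) = \left(\left(-2\right) \left(-1\right) - 38\right) \left(-225\right) = \left(2 - 38\right) \left(-225\right) = \left(-36\right) \left(-225\right) = 8100$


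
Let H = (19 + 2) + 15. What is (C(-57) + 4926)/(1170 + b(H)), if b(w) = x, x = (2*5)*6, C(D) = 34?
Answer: 496/123 ≈ 4.0325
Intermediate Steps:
H = 36 (H = 21 + 15 = 36)
x = 60 (x = 10*6 = 60)
b(w) = 60
(C(-57) + 4926)/(1170 + b(H)) = (34 + 4926)/(1170 + 60) = 4960/1230 = 4960*(1/1230) = 496/123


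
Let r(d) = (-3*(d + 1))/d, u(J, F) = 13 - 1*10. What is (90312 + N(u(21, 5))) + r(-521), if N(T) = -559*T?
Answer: 46177275/521 ≈ 88632.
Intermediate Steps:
u(J, F) = 3 (u(J, F) = 13 - 10 = 3)
r(d) = (-3 - 3*d)/d (r(d) = (-3*(1 + d))/d = (-3 - 3*d)/d)
(90312 + N(u(21, 5))) + r(-521) = (90312 - 559*3) + (-3 - 3/(-521)) = (90312 - 1677) + (-3 - 3*(-1/521)) = 88635 + (-3 + 3/521) = 88635 - 1560/521 = 46177275/521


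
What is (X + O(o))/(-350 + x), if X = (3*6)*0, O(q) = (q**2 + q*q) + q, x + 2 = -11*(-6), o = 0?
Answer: 0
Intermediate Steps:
x = 64 (x = -2 - 11*(-6) = -2 + 66 = 64)
O(q) = q + 2*q**2 (O(q) = (q**2 + q**2) + q = 2*q**2 + q = q + 2*q**2)
X = 0 (X = 18*0 = 0)
(X + O(o))/(-350 + x) = (0 + 0*(1 + 2*0))/(-350 + 64) = (0 + 0*(1 + 0))/(-286) = (0 + 0*1)*(-1/286) = (0 + 0)*(-1/286) = 0*(-1/286) = 0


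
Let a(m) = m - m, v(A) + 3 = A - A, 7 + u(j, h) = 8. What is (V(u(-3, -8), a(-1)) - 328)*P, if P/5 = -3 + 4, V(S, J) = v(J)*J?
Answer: -1640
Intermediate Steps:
u(j, h) = 1 (u(j, h) = -7 + 8 = 1)
v(A) = -3 (v(A) = -3 + (A - A) = -3 + 0 = -3)
a(m) = 0
V(S, J) = -3*J
P = 5 (P = 5*(-3 + 4) = 5*1 = 5)
(V(u(-3, -8), a(-1)) - 328)*P = (-3*0 - 328)*5 = (0 - 328)*5 = -328*5 = -1640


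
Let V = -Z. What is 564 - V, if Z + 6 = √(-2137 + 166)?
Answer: 558 + 3*I*√219 ≈ 558.0 + 44.396*I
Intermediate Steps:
Z = -6 + 3*I*√219 (Z = -6 + √(-2137 + 166) = -6 + √(-1971) = -6 + 3*I*√219 ≈ -6.0 + 44.396*I)
V = 6 - 3*I*√219 (V = -(-6 + 3*I*√219) = 6 - 3*I*√219 ≈ 6.0 - 44.396*I)
564 - V = 564 - (6 - 3*I*√219) = 564 + (-6 + 3*I*√219) = 558 + 3*I*√219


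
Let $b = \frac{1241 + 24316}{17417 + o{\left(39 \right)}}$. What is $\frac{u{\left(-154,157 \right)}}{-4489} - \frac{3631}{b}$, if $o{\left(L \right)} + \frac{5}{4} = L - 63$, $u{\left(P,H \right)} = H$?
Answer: $- \frac{377975823583}{152967164} \approx -2471.0$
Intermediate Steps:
$o{\left(L \right)} = - \frac{257}{4} + L$ ($o{\left(L \right)} = - \frac{5}{4} + \left(L - 63\right) = - \frac{5}{4} + \left(-63 + L\right) = - \frac{257}{4} + L$)
$b = \frac{34076}{23189}$ ($b = \frac{1241 + 24316}{17417 + \left(- \frac{257}{4} + 39\right)} = \frac{25557}{17417 - \frac{101}{4}} = \frac{25557}{\frac{69567}{4}} = 25557 \cdot \frac{4}{69567} = \frac{34076}{23189} \approx 1.4695$)
$\frac{u{\left(-154,157 \right)}}{-4489} - \frac{3631}{b} = \frac{157}{-4489} - \frac{3631}{\frac{34076}{23189}} = 157 \left(- \frac{1}{4489}\right) - \frac{84199259}{34076} = - \frac{157}{4489} - \frac{84199259}{34076} = - \frac{377975823583}{152967164}$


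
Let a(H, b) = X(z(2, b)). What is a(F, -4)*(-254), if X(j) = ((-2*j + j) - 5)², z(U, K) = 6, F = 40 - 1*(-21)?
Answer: -30734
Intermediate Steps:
F = 61 (F = 40 + 21 = 61)
X(j) = (-5 - j)² (X(j) = (-j - 5)² = (-5 - j)²)
a(H, b) = 121 (a(H, b) = (5 + 6)² = 11² = 121)
a(F, -4)*(-254) = 121*(-254) = -30734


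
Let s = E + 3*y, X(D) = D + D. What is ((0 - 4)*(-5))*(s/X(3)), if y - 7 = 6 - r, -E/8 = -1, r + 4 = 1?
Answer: 560/3 ≈ 186.67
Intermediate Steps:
r = -3 (r = -4 + 1 = -3)
E = 8 (E = -8*(-1) = 8)
y = 16 (y = 7 + (6 - 1*(-3)) = 7 + (6 + 3) = 7 + 9 = 16)
X(D) = 2*D
s = 56 (s = 8 + 3*16 = 8 + 48 = 56)
((0 - 4)*(-5))*(s/X(3)) = ((0 - 4)*(-5))*(56/((2*3))) = (-4*(-5))*(56/6) = 20*(56*(⅙)) = 20*(28/3) = 560/3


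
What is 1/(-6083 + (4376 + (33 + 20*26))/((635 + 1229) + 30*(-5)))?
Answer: -1714/10421333 ≈ -0.00016447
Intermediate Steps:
1/(-6083 + (4376 + (33 + 20*26))/((635 + 1229) + 30*(-5))) = 1/(-6083 + (4376 + (33 + 520))/(1864 - 150)) = 1/(-6083 + (4376 + 553)/1714) = 1/(-6083 + 4929*(1/1714)) = 1/(-6083 + 4929/1714) = 1/(-10421333/1714) = -1714/10421333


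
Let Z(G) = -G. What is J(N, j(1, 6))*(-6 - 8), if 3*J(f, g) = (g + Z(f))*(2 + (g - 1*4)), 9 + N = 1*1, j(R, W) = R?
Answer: 42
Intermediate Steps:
N = -8 (N = -9 + 1*1 = -9 + 1 = -8)
J(f, g) = (-2 + g)*(g - f)/3 (J(f, g) = ((g - f)*(2 + (g - 1*4)))/3 = ((g - f)*(2 + (g - 4)))/3 = ((g - f)*(2 + (-4 + g)))/3 = ((g - f)*(-2 + g))/3 = ((-2 + g)*(g - f))/3 = (-2 + g)*(g - f)/3)
J(N, j(1, 6))*(-6 - 8) = (-⅔*1 + (⅓)*1² + (⅔)*(-8) - ⅓*(-8)*1)*(-6 - 8) = (-⅔ + (⅓)*1 - 16/3 + 8/3)*(-14) = (-⅔ + ⅓ - 16/3 + 8/3)*(-14) = -3*(-14) = 42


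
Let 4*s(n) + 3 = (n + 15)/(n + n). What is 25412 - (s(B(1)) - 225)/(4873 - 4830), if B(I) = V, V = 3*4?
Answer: 34974127/1376 ≈ 25417.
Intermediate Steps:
V = 12
B(I) = 12
s(n) = -¾ + (15 + n)/(8*n) (s(n) = -¾ + ((n + 15)/(n + n))/4 = -¾ + ((15 + n)/((2*n)))/4 = -¾ + ((15 + n)*(1/(2*n)))/4 = -¾ + ((15 + n)/(2*n))/4 = -¾ + (15 + n)/(8*n))
25412 - (s(B(1)) - 225)/(4873 - 4830) = 25412 - ((5/8)*(3 - 1*12)/12 - 225)/(4873 - 4830) = 25412 - ((5/8)*(1/12)*(3 - 12) - 225)/43 = 25412 - ((5/8)*(1/12)*(-9) - 225)/43 = 25412 - (-15/32 - 225)/43 = 25412 - (-7215)/(32*43) = 25412 - 1*(-7215/1376) = 25412 + 7215/1376 = 34974127/1376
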